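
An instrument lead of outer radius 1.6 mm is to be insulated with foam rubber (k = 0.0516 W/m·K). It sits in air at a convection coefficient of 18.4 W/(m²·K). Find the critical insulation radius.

For a cylinder r_cr = k/h = 0.0516/18.4
r_cr = 2.8 mm; since the bare radius (1.6 mm) is below r_cr, adding a thin layer of insulation will *increase* heat loss.

r_cr ≈ 2.8 mm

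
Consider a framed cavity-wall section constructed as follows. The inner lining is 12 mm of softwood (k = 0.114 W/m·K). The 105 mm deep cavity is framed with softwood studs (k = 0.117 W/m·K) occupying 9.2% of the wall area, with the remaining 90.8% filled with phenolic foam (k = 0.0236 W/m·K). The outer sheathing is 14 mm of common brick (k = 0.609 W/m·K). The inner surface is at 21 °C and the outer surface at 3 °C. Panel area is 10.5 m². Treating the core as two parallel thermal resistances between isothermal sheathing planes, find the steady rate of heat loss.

Q ≈ 55.8 W

Sheathing layers in series; stud and cavity paths in parallel between them.
R_inner = 0.012/(0.114×10.5) = 0.01003 K/W
R_stud  = 0.105/(0.117×0.092×10.5) = 0.929 K/W
R_cav   = 0.105/(0.0236×0.908×10.5) = 0.4667 K/W
1/R_core = 1/R_stud + 1/R_cav → R_core = 0.3106 K/W
R_outer = 0.014/(0.609×10.5) = 0.002189 K/W
R_total = 0.3228 K/W
Q = ΔT/R_total = 18/0.3228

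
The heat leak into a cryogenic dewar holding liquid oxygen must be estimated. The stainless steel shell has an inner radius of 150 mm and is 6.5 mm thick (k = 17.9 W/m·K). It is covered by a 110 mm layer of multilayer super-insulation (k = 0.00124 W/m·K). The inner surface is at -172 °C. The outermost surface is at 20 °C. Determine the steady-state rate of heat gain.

Each spherical layer contributes R = (1/r_i − 1/r_o)/(4πk):
R_stainless steel shell = (1/0.15 − 1/0.1565)/(4π×17.9) = 0.001231 K/W
R_multilayer super-insulation = (1/0.1565 − 1/0.2665)/(4π×0.00124) = 169.3 K/W
R_total = 169.3 K/W
Q = ΔT/R_total = 192/169.3

Q ≈ 1.13 W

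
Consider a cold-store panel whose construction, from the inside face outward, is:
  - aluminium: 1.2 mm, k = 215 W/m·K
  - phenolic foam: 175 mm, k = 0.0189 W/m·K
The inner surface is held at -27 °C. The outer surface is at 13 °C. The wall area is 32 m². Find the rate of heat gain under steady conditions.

Q ≈ 138 W

Treating each layer as a thermal resistance in series:
R_aluminium = L/(kA) = 0.0012/(215×32) = 1.744×10^-7 K/W
R_phenolic foam = L/(kA) = 0.175/(0.0189×32) = 0.2894 K/W
R_total = 0.2894 K/W
Q = ΔT / R_total = 40 / 0.2894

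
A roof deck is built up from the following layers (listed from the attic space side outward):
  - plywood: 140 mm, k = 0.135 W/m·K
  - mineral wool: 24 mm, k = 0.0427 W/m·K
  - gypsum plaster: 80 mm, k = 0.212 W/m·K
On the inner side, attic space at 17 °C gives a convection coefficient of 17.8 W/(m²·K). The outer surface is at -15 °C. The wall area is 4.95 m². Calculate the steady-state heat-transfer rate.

Q ≈ 77.9 W

Treating each layer as a thermal resistance in series:
R_inner film = 1/(h_i·A) = 1/(17.8×4.95) = 0.01135 K/W
R_plywood = L/(kA) = 0.14/(0.135×4.95) = 0.2095 K/W
R_mineral wool = L/(kA) = 0.024/(0.0427×4.95) = 0.1135 K/W
R_gypsum plaster = L/(kA) = 0.08/(0.212×4.95) = 0.07623 K/W
R_total = 0.4106 K/W
Q = ΔT / R_total = 32 / 0.4106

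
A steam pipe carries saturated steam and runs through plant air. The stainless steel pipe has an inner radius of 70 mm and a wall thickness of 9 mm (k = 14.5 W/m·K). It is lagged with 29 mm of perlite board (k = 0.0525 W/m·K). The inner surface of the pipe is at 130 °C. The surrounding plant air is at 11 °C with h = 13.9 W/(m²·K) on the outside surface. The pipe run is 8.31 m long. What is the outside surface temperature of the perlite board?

Per-layer cylindrical resistances, series-summed:
R_stainless steel pipe wall = ln(79/70)/(2π×14.5×8.31) = 1.598×10^-4 K/W
R_perlite board = ln(108/79)/(2π×0.0525×8.31) = 0.1141 K/W
R_outer film = 1/(h_o·2πr_oL) = 1/(13.9×2π×0.108×8.31) = 0.01276 K/W
R_total = 0.127 K/W
Q = ΔT/R_total = 119/0.127
Q = 937 W
T_interface = T_inner − Q·ΣR(inner→interface) = 130 − 937×0.1142

T ≈ 23 °C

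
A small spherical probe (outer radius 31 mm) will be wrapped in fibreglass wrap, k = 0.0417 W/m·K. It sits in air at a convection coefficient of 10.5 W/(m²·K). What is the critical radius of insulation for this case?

r_cr ≈ 7.94 mm

For a sphere r_cr = 2k/h = 2×0.0417/10.5
r_cr = 7.94 mm; since the bare radius (31 mm) is above r_cr, any added insulation will reduce heat loss.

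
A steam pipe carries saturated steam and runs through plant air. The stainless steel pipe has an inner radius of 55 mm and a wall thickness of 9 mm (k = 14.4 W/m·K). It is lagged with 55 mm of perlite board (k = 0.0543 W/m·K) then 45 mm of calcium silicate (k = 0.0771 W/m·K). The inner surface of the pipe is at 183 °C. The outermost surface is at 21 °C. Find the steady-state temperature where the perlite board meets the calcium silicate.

T ≈ 64.2 °C

Cylindrical conduction, so R = ln(r₂/r₁)/(2πkL) per layer, in series:
R_stainless steel pipe wall = ln(64/55)/(2π×14.4×1) = 0.001675 K/W
R_perlite board = ln(119/64)/(2π×0.0543×1) = 1.818 K/W
R_calcium silicate = ln(164/119)/(2π×0.0771×1) = 0.6621 K/W
R_total = 2.482 K/W
Q = ΔT/R_total = 162/2.482
Q = 65.3 W/m
T_interface = T_inner − Q·ΣR(inner→interface) = 183 − 65.3×1.82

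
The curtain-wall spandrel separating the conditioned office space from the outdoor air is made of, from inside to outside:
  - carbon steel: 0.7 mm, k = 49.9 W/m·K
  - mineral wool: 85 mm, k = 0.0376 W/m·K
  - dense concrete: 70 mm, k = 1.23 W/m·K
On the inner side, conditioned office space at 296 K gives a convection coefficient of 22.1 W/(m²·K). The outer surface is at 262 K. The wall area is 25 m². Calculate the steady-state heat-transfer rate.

Series thermal resistances:
R_inner film = 1/(h_i·A) = 1/(22.1×25) = 0.00181 K/W
R_carbon steel = L/(kA) = 0.0007/(49.9×25) = 5.611×10^-7 K/W
R_mineral wool = L/(kA) = 0.085/(0.0376×25) = 0.09043 K/W
R_dense concrete = L/(kA) = 0.07/(1.23×25) = 0.002276 K/W
R_total = 0.09451 K/W
Q = ΔT / R_total = 34 / 0.09451

Q ≈ 360 W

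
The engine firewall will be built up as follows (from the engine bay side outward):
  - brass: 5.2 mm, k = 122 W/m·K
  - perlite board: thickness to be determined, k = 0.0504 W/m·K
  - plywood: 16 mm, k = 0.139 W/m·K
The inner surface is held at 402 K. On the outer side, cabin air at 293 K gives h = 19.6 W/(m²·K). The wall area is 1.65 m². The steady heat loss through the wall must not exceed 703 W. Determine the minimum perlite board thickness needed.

L ≈ 4.52 mm

Treating each layer as a thermal resistance in series:
R_brass = L/(kA) = 0.0052/(122×1.65) = 2.583×10^-5 K/W
R_plywood = L/(kA) = 0.016/(0.139×1.65) = 0.06976 K/W
R_outer film = 1/(h_o·A) = 1/(19.6×1.65) = 0.03092 K/W
Sum of the known resistances R_other = 0.1007 K/W
Required total resistance R_tot = ΔT/Q_allow = 109/703 = 0.155 K/W
R_perlite board = R_tot − R_other = 0.05434 K/W
L = R·k·A = 0.05434×0.0504×1.65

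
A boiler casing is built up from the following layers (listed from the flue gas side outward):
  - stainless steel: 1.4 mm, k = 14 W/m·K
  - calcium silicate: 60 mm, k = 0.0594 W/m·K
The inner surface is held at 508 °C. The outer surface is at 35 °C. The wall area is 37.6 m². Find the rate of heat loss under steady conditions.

Thermal resistances in series:
R_stainless steel = L/(kA) = 0.0014/(14×37.6) = 2.66×10^-6 K/W
R_calcium silicate = L/(kA) = 0.06/(0.0594×37.6) = 0.02686 K/W
R_total = 0.02687 K/W
Q = ΔT / R_total = 473 / 0.02687

Q ≈ 17600 W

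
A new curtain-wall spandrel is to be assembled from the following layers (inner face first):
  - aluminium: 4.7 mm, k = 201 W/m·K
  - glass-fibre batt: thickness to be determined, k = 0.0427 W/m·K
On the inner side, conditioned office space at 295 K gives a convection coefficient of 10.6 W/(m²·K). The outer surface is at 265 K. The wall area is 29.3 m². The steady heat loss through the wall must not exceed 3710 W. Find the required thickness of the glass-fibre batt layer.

L ≈ 6.09 mm

Using the resistance-network approach (series):
R_inner film = 1/(h_i·A) = 1/(10.6×29.3) = 0.00322 K/W
R_aluminium = L/(kA) = 0.0047/(201×29.3) = 7.981×10^-7 K/W
Sum of the known resistances R_other = 0.003221 K/W
Required total resistance R_tot = ΔT/Q_allow = 30/3710 = 0.008086 K/W
R_glass-fibre batt = R_tot − R_other = 0.004866 K/W
L = R·k·A = 0.004866×0.0427×29.3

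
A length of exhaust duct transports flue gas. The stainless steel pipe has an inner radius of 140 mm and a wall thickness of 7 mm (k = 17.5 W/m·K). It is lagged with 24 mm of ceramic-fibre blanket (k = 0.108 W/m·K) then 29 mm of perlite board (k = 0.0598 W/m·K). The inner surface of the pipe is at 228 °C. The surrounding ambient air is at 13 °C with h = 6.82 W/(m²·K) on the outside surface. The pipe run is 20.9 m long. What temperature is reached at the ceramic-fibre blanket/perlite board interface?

T ≈ 165 °C

For a radial system each layer contributes R = ln(r_out/r_in)/(2πkL); films add R = 1/(hA).
R_stainless steel pipe wall = ln(147/140)/(2π×17.5×20.9) = 2.123×10^-5 K/W
R_ceramic-fibre blanket = ln(171/147)/(2π×0.108×20.9) = 0.01066 K/W
R_perlite board = ln(200/171)/(2π×0.0598×20.9) = 0.01995 K/W
R_outer film = 1/(h_o·2πr_oL) = 1/(6.82×2π×0.2×20.9) = 0.005583 K/W
R_total = 0.03622 K/W
Q = ΔT/R_total = 215/0.03622
Q = 5940 W
T_interface = T_inner − Q·ΣR(inner→interface) = 228 − 5940×0.01068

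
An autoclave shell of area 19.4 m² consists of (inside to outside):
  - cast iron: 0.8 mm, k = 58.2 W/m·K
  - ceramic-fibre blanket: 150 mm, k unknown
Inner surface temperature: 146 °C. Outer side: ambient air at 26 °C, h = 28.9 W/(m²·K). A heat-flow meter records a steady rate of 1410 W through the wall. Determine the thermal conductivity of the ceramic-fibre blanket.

Treating each layer as a thermal resistance in series:
R_cast iron = L/(kA) = 0.0008/(58.2×19.4) = 7.085×10^-7 K/W
R_outer film = 1/(h_o·A) = 1/(28.9×19.4) = 0.001784 K/W
Sum of known resistances R_other = 0.001784 K/W
Total R = ΔT/Q = 120/1410 = 0.08511 K/W
R_ceramic-fibre blanket = R_total − R_other = 0.08332 K/W
k = L/(R·A) = 0.15/(0.08332×19.4)

k ≈ 0.0928 W/(m·K)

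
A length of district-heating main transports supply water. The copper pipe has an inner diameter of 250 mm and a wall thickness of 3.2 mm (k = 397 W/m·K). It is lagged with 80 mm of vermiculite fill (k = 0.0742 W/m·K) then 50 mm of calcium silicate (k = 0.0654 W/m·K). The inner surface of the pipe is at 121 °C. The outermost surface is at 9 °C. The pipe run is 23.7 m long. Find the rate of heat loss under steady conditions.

Q ≈ 1700 W

Per-layer cylindrical resistances, series-summed:
R_copper pipe wall = ln(128.2/125)/(2π×397×23.7) = 4.276×10^-7 K/W
R_vermiculite fill = ln(208.2/128.2)/(2π×0.0742×23.7) = 0.04389 K/W
R_calcium silicate = ln(258.2/208.2)/(2π×0.0654×23.7) = 0.0221 K/W
R_total = 0.06599 K/W
Q = ΔT/R_total = 112/0.06599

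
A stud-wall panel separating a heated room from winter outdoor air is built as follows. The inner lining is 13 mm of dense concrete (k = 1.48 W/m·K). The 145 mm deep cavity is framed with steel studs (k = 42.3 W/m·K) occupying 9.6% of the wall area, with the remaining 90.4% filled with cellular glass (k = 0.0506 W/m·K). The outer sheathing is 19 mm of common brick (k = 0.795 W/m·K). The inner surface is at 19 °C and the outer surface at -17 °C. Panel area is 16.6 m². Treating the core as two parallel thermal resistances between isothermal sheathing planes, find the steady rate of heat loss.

Sheathing layers in series; stud and cavity paths in parallel between them.
R_inner = 0.013/(1.48×16.6) = 5.291×10^-4 K/W
R_stud  = 0.145/(42.3×0.096×16.6) = 0.002151 K/W
R_cav   = 0.145/(0.0506×0.904×16.6) = 0.191 K/W
1/R_core = 1/R_stud + 1/R_cav → R_core = 0.002127 K/W
R_outer = 0.019/(0.795×16.6) = 0.00144 K/W
R_total = 0.004096 K/W
Q = ΔT/R_total = 36/0.004096

Q ≈ 8790 W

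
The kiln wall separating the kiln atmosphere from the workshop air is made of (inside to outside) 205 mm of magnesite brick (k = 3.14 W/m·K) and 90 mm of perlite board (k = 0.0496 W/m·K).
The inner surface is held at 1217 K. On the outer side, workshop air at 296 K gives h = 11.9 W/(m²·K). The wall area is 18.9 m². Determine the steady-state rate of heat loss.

Model the wall as resistances in series:
R_magnesite brick = L/(kA) = 0.205/(3.14×18.9) = 0.003454 K/W
R_perlite board = L/(kA) = 0.09/(0.0496×18.9) = 0.09601 K/W
R_outer film = 1/(h_o·A) = 1/(11.9×18.9) = 0.004446 K/W
R_total = 0.1039 K/W
Q = ΔT / R_total = 921 / 0.1039

Q ≈ 8860 W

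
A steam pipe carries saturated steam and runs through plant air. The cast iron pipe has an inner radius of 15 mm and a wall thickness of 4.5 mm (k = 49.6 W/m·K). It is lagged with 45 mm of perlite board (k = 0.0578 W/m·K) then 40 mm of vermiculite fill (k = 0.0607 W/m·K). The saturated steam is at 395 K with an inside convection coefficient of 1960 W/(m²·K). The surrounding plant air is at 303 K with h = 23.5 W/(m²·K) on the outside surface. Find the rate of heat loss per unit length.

q′ ≈ 19.9 W/m

Treating each annulus and film as a series resistance:
R_inner film = 1/(h_i·2πr₁L) = 1/(1960×2π×0.015×1) = 0.005413 K/W
R_cast iron pipe wall = ln(19.5/15)/(2π×49.6×1) = 8.419×10^-4 K/W
R_perlite board = ln(64.5/19.5)/(2π×0.0578×1) = 3.294 K/W
R_vermiculite fill = ln(104.5/64.5)/(2π×0.0607×1) = 1.265 K/W
R_outer film = 1/(h_o·2πr_oL) = 1/(23.5×2π×0.1045×1) = 0.06481 K/W
R_total = 4.63 K/W
Q = ΔT/R_total = 92/4.63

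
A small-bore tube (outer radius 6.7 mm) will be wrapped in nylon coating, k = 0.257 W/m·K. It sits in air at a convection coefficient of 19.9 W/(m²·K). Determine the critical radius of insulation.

For a cylinder r_cr = k/h = 0.257/19.9
r_cr = 12.9 mm; since the bare radius (6.7 mm) is below r_cr, adding a thin layer of insulation will *increase* heat loss.

r_cr ≈ 12.9 mm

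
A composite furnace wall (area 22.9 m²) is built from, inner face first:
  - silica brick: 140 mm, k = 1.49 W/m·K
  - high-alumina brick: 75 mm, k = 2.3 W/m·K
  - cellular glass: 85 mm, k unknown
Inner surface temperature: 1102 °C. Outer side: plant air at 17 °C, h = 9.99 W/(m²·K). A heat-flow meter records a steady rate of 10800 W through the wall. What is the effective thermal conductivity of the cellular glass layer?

k ≈ 0.041 W/(m·K)

Series thermal resistances:
R_silica brick = L/(kA) = 0.14/(1.49×22.9) = 0.004103 K/W
R_high-alumina brick = L/(kA) = 0.075/(2.3×22.9) = 0.001424 K/W
R_outer film = 1/(h_o·A) = 1/(9.99×22.9) = 0.004371 K/W
Sum of known resistances R_other = 0.009898 K/W
Total R = ΔT/Q = 1085/10800 = 0.1005 K/W
R_cellular glass = R_total − R_other = 0.09056 K/W
k = L/(R·A) = 0.085/(0.09056×22.9)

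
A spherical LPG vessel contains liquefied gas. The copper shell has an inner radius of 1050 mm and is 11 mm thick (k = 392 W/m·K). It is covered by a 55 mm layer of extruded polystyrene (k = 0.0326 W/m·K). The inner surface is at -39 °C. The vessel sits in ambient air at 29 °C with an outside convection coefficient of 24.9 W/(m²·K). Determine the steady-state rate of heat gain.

Spherical conduction: R = (1/r_in − 1/r_out)/(4πk) per layer; series-sum.
R_copper shell = (1/1.05 − 1/1.061)/(4π×392) = 2.004×10^-6 K/W
R_extruded polystyrene = (1/1.061 − 1/1.116)/(4π×0.0326) = 0.1134 K/W
R_outer film = 1/(h·4πr_o²) = 1/(24.9×4π×1.116²) = 0.002566 K/W
R_total = 0.116 K/W
Q = ΔT/R_total = 68/0.116

Q ≈ 586 W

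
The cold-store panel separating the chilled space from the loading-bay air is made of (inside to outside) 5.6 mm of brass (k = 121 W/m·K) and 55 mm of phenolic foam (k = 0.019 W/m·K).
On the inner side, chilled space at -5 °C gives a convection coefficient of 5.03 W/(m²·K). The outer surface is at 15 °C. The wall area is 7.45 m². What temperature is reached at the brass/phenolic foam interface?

T ≈ -3.71 °C

Model the wall as resistances in series:
R_inner film = 1/(h_i·A) = 1/(5.03×7.45) = 0.02669 K/W
R_brass = L/(kA) = 0.0056/(121×7.45) = 6.212×10^-6 K/W
R_phenolic foam = L/(kA) = 0.055/(0.019×7.45) = 0.3886 K/W
R_total = 0.4152 K/W;  Q = ΔT/R_total = 20/0.4152 = 48.16 W
T_interface = T_inner + Q·ΣR(inner→interface) = -5 + 48.2×0.02669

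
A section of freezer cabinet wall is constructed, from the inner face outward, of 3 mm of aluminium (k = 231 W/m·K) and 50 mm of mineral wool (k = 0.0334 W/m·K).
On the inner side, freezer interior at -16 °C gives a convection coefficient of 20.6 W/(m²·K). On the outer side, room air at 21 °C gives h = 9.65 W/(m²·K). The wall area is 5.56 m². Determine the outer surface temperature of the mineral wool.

T ≈ 18.7 °C

Series thermal resistances:
R_inner film = 1/(h_i·A) = 1/(20.6×5.56) = 0.008731 K/W
R_aluminium = L/(kA) = 0.003/(231×5.56) = 2.336×10^-6 K/W
R_mineral wool = L/(kA) = 0.05/(0.0334×5.56) = 0.2692 K/W
R_outer film = 1/(h_o·A) = 1/(9.65×5.56) = 0.01864 K/W
R_total = 0.2966 K/W;  Q = ΔT/R_total = 37/0.2966 = 124.7 W
T_interface = T_inner + Q·ΣR(inner→interface) = -16 + 125×0.278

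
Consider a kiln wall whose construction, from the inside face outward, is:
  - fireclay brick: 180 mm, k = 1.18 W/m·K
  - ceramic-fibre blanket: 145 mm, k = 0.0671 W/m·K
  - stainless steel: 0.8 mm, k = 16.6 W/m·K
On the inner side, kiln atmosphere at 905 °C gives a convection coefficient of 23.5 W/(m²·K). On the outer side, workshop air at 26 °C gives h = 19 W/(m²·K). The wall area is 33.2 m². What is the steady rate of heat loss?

Thermal resistances in series:
R_inner film = 1/(h_i·A) = 1/(23.5×33.2) = 0.001282 K/W
R_fireclay brick = L/(kA) = 0.18/(1.18×33.2) = 0.004595 K/W
R_ceramic-fibre blanket = L/(kA) = 0.145/(0.0671×33.2) = 0.06509 K/W
R_stainless steel = L/(kA) = 0.0008/(16.6×33.2) = 1.452×10^-6 K/W
R_outer film = 1/(h_o·A) = 1/(19×33.2) = 0.001585 K/W
R_total = 0.07255 K/W
Q = ΔT / R_total = 879 / 0.07255

Q ≈ 12100 W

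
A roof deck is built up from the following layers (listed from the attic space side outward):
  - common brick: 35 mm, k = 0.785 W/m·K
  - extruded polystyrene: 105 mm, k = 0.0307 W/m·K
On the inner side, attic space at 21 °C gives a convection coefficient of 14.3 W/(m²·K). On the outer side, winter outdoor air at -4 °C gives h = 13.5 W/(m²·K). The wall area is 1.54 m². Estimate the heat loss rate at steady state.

Q ≈ 10.7 W

Treating each layer as a thermal resistance in series:
R_inner film = 1/(h_i·A) = 1/(14.3×1.54) = 0.04541 K/W
R_common brick = L/(kA) = 0.035/(0.785×1.54) = 0.02895 K/W
R_extruded polystyrene = L/(kA) = 0.105/(0.0307×1.54) = 2.221 K/W
R_outer film = 1/(h_o·A) = 1/(13.5×1.54) = 0.0481 K/W
R_total = 2.343 K/W
Q = ΔT / R_total = 25 / 2.343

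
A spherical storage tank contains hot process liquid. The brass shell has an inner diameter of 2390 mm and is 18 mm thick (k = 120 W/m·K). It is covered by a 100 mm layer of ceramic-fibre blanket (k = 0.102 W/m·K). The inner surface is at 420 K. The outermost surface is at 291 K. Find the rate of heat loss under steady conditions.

Radial (spherical) resistances in series:
R_brass shell = (1/1.195 − 1/1.213)/(4π×120) = 8.235×10^-6 K/W
R_ceramic-fibre blanket = (1/1.213 − 1/1.313)/(4π×0.102) = 0.04899 K/W
R_total = 0.04899 K/W
Q = ΔT/R_total = 129/0.04899

Q ≈ 2630 W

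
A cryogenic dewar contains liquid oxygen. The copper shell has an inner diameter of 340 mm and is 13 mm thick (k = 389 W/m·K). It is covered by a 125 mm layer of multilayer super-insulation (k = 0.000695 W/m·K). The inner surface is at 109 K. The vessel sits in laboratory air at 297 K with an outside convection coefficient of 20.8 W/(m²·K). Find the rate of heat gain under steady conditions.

Radial (spherical) resistances in series:
R_copper shell = (1/0.17 − 1/0.183)/(4π×389) = 8.548×10^-5 K/W
R_multilayer super-insulation = (1/0.183 − 1/0.308)/(4π×0.000695) = 253.9 K/W
R_outer film = 1/(h·4πr_o²) = 1/(20.8×4π×0.308²) = 0.04033 K/W
R_total = 254 K/W
Q = ΔT/R_total = 188/254

Q ≈ 0.74 W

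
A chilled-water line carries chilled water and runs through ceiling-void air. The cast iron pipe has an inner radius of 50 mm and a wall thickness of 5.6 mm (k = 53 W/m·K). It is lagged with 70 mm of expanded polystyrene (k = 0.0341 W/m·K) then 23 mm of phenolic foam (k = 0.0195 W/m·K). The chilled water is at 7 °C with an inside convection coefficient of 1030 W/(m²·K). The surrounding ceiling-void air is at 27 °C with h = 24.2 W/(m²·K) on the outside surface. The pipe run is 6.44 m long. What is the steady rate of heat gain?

Radial resistances (cylindrical: R_cond = ln(r_o/r_i)/(2πkL), R_conv = 1/(h·2πrL)):
R_inner film = 1/(h_i·2πr₁L) = 1/(1030×2π×0.05×6.44) = 4.799×10^-4 K/W
R_cast iron pipe wall = ln(55.6/50)/(2π×53×6.44) = 4.95×10^-5 K/W
R_expanded polystyrene = ln(125.6/55.6)/(2π×0.0341×6.44) = 0.5906 K/W
R_phenolic foam = ln(148.6/125.6)/(2π×0.0195×6.44) = 0.2131 K/W
R_outer film = 1/(h_o·2πr_oL) = 1/(24.2×2π×0.1486×6.44) = 0.006872 K/W
R_total = 0.8111 K/W
Q = ΔT/R_total = 20/0.8111

Q ≈ 24.7 W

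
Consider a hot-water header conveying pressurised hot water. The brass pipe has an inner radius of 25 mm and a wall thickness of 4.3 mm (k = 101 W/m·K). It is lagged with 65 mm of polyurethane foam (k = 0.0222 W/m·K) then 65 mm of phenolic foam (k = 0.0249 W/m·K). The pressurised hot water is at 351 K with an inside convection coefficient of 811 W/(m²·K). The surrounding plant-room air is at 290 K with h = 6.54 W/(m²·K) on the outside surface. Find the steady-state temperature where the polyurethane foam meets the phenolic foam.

Cylindrical conduction, so R = ln(r₂/r₁)/(2πkL) per layer, in series:
R_inner film = 1/(h_i·2πr₁L) = 1/(811×2π×0.025×1) = 0.00785 K/W
R_brass pipe wall = ln(29.3/25)/(2π×101×1) = 2.501×10^-4 K/W
R_polyurethane foam = ln(94.3/29.3)/(2π×0.0222×1) = 8.38 K/W
R_phenolic foam = ln(159.3/94.3)/(2π×0.0249×1) = 3.351 K/W
R_outer film = 1/(h_o·2πr_oL) = 1/(6.54×2π×0.1593×1) = 0.1528 K/W
R_total = 11.89 K/W
Q = ΔT/R_total = 61/11.89
Q = 5.13 W/m
T_interface = T_inner − Q·ΣR(inner→interface) = 351 − 5.13×8.388

T ≈ 308 K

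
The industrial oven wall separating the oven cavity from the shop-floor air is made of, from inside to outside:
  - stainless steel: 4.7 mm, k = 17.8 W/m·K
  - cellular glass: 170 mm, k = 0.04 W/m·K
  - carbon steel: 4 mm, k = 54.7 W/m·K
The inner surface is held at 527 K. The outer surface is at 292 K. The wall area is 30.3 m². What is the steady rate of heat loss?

Series thermal resistances:
R_stainless steel = L/(kA) = 0.0047/(17.8×30.3) = 8.714×10^-6 K/W
R_cellular glass = L/(kA) = 0.17/(0.04×30.3) = 0.1403 K/W
R_carbon steel = L/(kA) = 0.004/(54.7×30.3) = 2.413×10^-6 K/W
R_total = 0.1403 K/W
Q = ΔT / R_total = 235 / 0.1403

Q ≈ 1680 W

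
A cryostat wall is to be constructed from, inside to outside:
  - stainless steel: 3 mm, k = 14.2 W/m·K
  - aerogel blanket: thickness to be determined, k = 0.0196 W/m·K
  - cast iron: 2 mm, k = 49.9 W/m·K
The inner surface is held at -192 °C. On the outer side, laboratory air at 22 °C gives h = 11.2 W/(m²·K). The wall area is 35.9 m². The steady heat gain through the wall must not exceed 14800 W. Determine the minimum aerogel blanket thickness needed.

L ≈ 8.42 mm

Thermal resistances in series:
R_stainless steel = L/(kA) = 0.003/(14.2×35.9) = 5.885×10^-6 K/W
R_cast iron = L/(kA) = 0.002/(49.9×35.9) = 1.116×10^-6 K/W
R_outer film = 1/(h_o·A) = 1/(11.2×35.9) = 0.002487 K/W
Sum of the known resistances R_other = 0.002494 K/W
Required total resistance R_tot = ΔT/Q_allow = 214/14800 = 0.01446 K/W
R_aerogel blanket = R_tot − R_other = 0.01197 K/W
L = R·k·A = 0.01197×0.0196×35.9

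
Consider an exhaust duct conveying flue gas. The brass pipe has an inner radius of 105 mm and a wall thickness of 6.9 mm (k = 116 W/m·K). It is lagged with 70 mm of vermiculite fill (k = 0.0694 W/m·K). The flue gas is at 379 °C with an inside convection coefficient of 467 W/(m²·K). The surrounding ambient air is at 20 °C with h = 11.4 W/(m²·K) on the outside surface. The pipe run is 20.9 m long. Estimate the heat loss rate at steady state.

Cylindrical conduction, so R = ln(r₂/r₁)/(2πkL) per layer, in series:
R_inner film = 1/(h_i·2πr₁L) = 1/(467×2π×0.105×20.9) = 1.553×10^-4 K/W
R_brass pipe wall = ln(111.9/105)/(2π×116×20.9) = 4.178×10^-6 K/W
R_vermiculite fill = ln(181.9/111.9)/(2π×0.0694×20.9) = 0.05331 K/W
R_outer film = 1/(h_o·2πr_oL) = 1/(11.4×2π×0.1819×20.9) = 0.003672 K/W
R_total = 0.05714 K/W
Q = ΔT/R_total = 359/0.05714

Q ≈ 6280 W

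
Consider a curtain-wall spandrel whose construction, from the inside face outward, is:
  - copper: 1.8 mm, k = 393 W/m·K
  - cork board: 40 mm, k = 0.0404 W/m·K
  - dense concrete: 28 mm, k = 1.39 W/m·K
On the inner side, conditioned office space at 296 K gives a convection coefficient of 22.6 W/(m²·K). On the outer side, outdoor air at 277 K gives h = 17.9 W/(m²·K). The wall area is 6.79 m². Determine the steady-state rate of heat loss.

Using the resistance-network approach (series):
R_inner film = 1/(h_i·A) = 1/(22.6×6.79) = 0.006517 K/W
R_copper = L/(kA) = 0.0018/(393×6.79) = 6.745×10^-7 K/W
R_cork board = L/(kA) = 0.04/(0.0404×6.79) = 0.1458 K/W
R_dense concrete = L/(kA) = 0.028/(1.39×6.79) = 0.002967 K/W
R_outer film = 1/(h_o·A) = 1/(17.9×6.79) = 0.008228 K/W
R_total = 0.1635 K/W
Q = ΔT / R_total = 19 / 0.1635

Q ≈ 116 W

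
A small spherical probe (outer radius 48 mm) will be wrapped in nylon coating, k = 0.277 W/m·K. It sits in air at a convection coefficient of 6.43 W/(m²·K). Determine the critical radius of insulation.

r_cr ≈ 86.2 mm

For a sphere r_cr = 2k/h = 2×0.277/6.43
r_cr = 86.2 mm; since the bare radius (48 mm) is below r_cr, adding a thin layer of insulation will *increase* heat loss.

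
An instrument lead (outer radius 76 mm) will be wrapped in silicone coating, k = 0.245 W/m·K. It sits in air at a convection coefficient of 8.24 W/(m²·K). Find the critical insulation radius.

For a cylinder r_cr = k/h = 0.245/8.24
r_cr = 29.7 mm; since the bare radius (76 mm) is above r_cr, any added insulation will reduce heat loss.

r_cr ≈ 29.7 mm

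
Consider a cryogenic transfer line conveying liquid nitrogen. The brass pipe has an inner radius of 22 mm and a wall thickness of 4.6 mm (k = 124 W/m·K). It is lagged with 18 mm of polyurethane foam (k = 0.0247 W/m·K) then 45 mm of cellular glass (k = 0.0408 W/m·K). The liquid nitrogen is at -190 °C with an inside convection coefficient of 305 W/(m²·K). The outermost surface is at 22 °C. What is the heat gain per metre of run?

Treating each annulus and film as a series resistance:
R_inner film = 1/(h_i·2πr₁L) = 1/(305×2π×0.022×1) = 0.02372 K/W
R_brass pipe wall = ln(26.6/22)/(2π×124×1) = 2.437×10^-4 K/W
R_polyurethane foam = ln(44.6/26.6)/(2π×0.0247×1) = 3.33 K/W
R_cellular glass = ln(89.6/44.6)/(2π×0.0408×1) = 2.721 K/W
R_total = 6.075 K/W
Q = ΔT/R_total = 212/6.075

q′ ≈ 34.9 W/m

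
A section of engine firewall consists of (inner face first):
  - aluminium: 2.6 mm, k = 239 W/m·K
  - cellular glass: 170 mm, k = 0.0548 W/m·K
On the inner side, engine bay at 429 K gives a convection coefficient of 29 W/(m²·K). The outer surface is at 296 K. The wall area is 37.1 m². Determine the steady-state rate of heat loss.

Q ≈ 1570 W

Thermal resistances in series:
R_inner film = 1/(h_i·A) = 1/(29×37.1) = 9.295×10^-4 K/W
R_aluminium = L/(kA) = 0.0026/(239×37.1) = 2.932×10^-7 K/W
R_cellular glass = L/(kA) = 0.17/(0.0548×37.1) = 0.08362 K/W
R_total = 0.08455 K/W
Q = ΔT / R_total = 133 / 0.08455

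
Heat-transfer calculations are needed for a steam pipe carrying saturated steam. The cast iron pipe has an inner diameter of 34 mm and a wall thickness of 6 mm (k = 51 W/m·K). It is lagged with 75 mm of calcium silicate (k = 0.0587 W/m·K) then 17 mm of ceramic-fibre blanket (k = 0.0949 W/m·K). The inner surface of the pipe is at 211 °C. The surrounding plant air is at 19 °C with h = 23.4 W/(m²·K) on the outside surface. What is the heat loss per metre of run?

q′ ≈ 45.1 W/m

Treating each annulus and film as a series resistance:
R_cast iron pipe wall = ln(23/17)/(2π×51×1) = 9.433×10^-4 K/W
R_calcium silicate = ln(98/23)/(2π×0.0587×1) = 3.93 K/W
R_ceramic-fibre blanket = ln(115/98)/(2π×0.0949×1) = 0.2683 K/W
R_outer film = 1/(h_o·2πr_oL) = 1/(23.4×2π×0.115×1) = 0.05914 K/W
R_total = 4.258 K/W
Q = ΔT/R_total = 192/4.258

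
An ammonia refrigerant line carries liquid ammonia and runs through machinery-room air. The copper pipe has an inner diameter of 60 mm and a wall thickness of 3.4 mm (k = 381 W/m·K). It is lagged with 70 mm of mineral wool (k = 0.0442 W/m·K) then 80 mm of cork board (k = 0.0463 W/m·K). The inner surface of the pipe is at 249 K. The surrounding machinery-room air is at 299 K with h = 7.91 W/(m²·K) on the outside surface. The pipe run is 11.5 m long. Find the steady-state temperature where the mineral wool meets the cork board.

T ≈ 282 K

Cylindrical conduction, so R = ln(r₂/r₁)/(2πkL) per layer, in series:
R_copper pipe wall = ln(33.4/30)/(2π×381×11.5) = 3.9×10^-6 K/W
R_mineral wool = ln(103.4/33.4)/(2π×0.0442×11.5) = 0.3538 K/W
R_cork board = ln(183.4/103.4)/(2π×0.0463×11.5) = 0.1713 K/W
R_outer film = 1/(h_o·2πr_oL) = 1/(7.91×2π×0.1834×11.5) = 0.00954 K/W
R_total = 0.5347 K/W
Q = ΔT/R_total = 50/0.5347
Q = 93.5 W
T_interface = T_inner + Q·ΣR(inner→interface) = 249 + 93.5×0.3538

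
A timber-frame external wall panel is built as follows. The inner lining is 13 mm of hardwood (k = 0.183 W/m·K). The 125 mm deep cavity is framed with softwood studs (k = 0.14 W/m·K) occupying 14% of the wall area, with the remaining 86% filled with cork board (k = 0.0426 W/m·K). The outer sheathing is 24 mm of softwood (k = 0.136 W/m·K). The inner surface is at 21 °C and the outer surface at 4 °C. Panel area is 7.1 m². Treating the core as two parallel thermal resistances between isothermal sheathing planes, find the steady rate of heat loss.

Sheathing layers in series; stud and cavity paths in parallel between them.
R_inner = 0.013/(0.183×7.1) = 0.01001 K/W
R_stud  = 0.125/(0.14×0.14×7.1) = 0.8982 K/W
R_cav   = 0.125/(0.0426×0.86×7.1) = 0.4806 K/W
1/R_core = 1/R_stud + 1/R_cav → R_core = 0.3131 K/W
R_outer = 0.024/(0.136×7.1) = 0.02486 K/W
R_total = 0.3479 K/W
Q = ΔT/R_total = 17/0.3479

Q ≈ 48.9 W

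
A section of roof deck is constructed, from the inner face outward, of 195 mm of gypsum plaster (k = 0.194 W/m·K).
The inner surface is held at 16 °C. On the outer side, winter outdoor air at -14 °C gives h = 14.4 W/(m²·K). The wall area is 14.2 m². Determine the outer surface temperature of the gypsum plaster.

T ≈ -12.1 °C

Treating each layer as a thermal resistance in series:
R_gypsum plaster = L/(kA) = 0.195/(0.194×14.2) = 0.07079 K/W
R_outer film = 1/(h_o·A) = 1/(14.4×14.2) = 0.00489 K/W
R_total = 0.07568 K/W;  Q = ΔT/R_total = 30/0.07568 = 396.4 W
T_interface = T_inner − Q·ΣR(inner→interface) = 16 − 396×0.07079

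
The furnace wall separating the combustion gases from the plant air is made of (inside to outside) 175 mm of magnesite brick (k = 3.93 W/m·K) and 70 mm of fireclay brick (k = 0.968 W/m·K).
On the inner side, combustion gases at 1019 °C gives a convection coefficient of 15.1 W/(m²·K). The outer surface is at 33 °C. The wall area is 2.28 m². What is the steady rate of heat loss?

Q ≈ 12300 W

Thermal resistances in series:
R_inner film = 1/(h_i·A) = 1/(15.1×2.28) = 0.02905 K/W
R_magnesite brick = L/(kA) = 0.175/(3.93×2.28) = 0.01953 K/W
R_fireclay brick = L/(kA) = 0.07/(0.968×2.28) = 0.03172 K/W
R_total = 0.08029 K/W
Q = ΔT / R_total = 986 / 0.08029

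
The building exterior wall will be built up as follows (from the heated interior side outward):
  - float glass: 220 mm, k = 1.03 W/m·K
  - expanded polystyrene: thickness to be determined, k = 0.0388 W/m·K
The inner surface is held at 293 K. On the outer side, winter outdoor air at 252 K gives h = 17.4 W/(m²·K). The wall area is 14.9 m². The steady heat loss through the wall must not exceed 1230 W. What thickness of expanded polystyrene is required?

Using the resistance-network approach (series):
R_float glass = L/(kA) = 0.22/(1.03×14.9) = 0.01434 K/W
R_outer film = 1/(h_o·A) = 1/(17.4×14.9) = 0.003857 K/W
Sum of the known resistances R_other = 0.01819 K/W
Required total resistance R_tot = ΔT/Q_allow = 41/1230 = 0.03333 K/W
R_expanded polystyrene = R_tot − R_other = 0.01514 K/W
L = R·k·A = 0.01514×0.0388×14.9

L ≈ 8.75 mm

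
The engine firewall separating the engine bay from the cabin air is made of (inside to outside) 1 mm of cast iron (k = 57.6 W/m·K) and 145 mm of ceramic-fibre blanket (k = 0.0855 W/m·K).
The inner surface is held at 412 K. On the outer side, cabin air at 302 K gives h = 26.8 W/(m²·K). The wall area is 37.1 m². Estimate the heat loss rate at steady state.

Thermal resistances in series:
R_cast iron = L/(kA) = 0.001/(57.6×37.1) = 4.68×10^-7 K/W
R_ceramic-fibre blanket = L/(kA) = 0.145/(0.0855×37.1) = 0.04571 K/W
R_outer film = 1/(h_o·A) = 1/(26.8×37.1) = 0.001006 K/W
R_total = 0.04672 K/W
Q = ΔT / R_total = 110 / 0.04672

Q ≈ 2350 W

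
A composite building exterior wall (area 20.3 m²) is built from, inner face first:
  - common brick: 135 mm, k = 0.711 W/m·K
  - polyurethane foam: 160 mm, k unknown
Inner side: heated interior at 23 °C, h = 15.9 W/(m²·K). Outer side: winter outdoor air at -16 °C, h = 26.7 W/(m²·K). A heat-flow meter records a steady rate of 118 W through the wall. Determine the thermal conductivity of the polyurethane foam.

Treating each layer as a thermal resistance in series:
R_inner film = 1/(h_i·A) = 1/(15.9×20.3) = 0.003098 K/W
R_common brick = L/(kA) = 0.135/(0.711×20.3) = 0.009353 K/W
R_outer film = 1/(h_o·A) = 1/(26.7×20.3) = 0.001845 K/W
Sum of known resistances R_other = 0.0143 K/W
Total R = ΔT/Q = 39/118 = 0.3305 K/W
R_polyurethane foam = R_total − R_other = 0.3162 K/W
k = L/(R·A) = 0.16/(0.3162×20.3)

k ≈ 0.0249 W/(m·K)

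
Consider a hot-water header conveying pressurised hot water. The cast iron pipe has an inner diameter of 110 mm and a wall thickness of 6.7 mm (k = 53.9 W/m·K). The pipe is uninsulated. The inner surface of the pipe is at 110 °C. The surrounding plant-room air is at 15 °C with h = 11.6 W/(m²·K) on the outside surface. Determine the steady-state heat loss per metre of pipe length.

Treating each annulus and film as a series resistance:
R_cast iron pipe wall = ln(61.7/55)/(2π×53.9×1) = 3.394×10^-4 K/W
R_outer film = 1/(h_o·2πr_oL) = 1/(11.6×2π×0.0617×1) = 0.2224 K/W
R_total = 0.2227 K/W
Q = ΔT/R_total = 95/0.2227

q′ ≈ 427 W/m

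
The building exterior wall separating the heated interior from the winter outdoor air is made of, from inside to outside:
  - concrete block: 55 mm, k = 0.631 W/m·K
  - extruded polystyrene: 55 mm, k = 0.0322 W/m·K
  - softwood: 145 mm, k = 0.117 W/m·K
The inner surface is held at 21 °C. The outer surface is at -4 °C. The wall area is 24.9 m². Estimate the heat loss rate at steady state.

Q ≈ 205 W

Series thermal resistances:
R_concrete block = L/(kA) = 0.055/(0.631×24.9) = 0.003501 K/W
R_extruded polystyrene = L/(kA) = 0.055/(0.0322×24.9) = 0.0686 K/W
R_softwood = L/(kA) = 0.145/(0.117×24.9) = 0.04977 K/W
R_total = 0.1219 K/W
Q = ΔT / R_total = 25 / 0.1219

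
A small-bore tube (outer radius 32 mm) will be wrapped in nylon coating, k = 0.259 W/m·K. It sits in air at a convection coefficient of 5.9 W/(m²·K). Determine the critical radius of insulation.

r_cr ≈ 43.9 mm

For a cylinder r_cr = k/h = 0.259/5.9
r_cr = 43.9 mm; since the bare radius (32 mm) is below r_cr, adding a thin layer of insulation will *increase* heat loss.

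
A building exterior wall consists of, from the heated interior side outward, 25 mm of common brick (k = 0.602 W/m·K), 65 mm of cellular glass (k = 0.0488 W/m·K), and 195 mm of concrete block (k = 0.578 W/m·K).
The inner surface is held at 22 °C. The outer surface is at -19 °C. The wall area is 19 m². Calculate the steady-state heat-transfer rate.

Model the wall as resistances in series:
R_common brick = L/(kA) = 0.025/(0.602×19) = 0.002186 K/W
R_cellular glass = L/(kA) = 0.065/(0.0488×19) = 0.0701 K/W
R_concrete block = L/(kA) = 0.195/(0.578×19) = 0.01776 K/W
R_total = 0.09005 K/W
Q = ΔT / R_total = 41 / 0.09005

Q ≈ 455 W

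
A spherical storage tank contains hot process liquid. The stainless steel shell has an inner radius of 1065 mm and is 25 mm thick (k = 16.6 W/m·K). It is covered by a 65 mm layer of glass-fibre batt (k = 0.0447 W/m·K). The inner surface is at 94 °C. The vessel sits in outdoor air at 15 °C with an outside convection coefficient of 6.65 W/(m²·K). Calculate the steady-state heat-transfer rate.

Q ≈ 782 W

Spherical conduction: R = (1/r_in − 1/r_out)/(4πk) per layer; series-sum.
R_stainless steel shell = (1/1.065 − 1/1.09)/(4π×16.6) = 1.032×10^-4 K/W
R_glass-fibre batt = (1/1.09 − 1/1.155)/(4π×0.0447) = 0.09192 K/W
R_outer film = 1/(h·4πr_o²) = 1/(6.65×4π×1.155²) = 0.00897 K/W
R_total = 0.101 K/W
Q = ΔT/R_total = 79/0.101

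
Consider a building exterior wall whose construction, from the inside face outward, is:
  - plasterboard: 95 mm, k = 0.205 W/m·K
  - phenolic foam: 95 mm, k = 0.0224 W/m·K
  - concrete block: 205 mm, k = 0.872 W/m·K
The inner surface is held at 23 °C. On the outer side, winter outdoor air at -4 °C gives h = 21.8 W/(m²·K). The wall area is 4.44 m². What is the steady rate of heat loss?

Series thermal resistances:
R_plasterboard = L/(kA) = 0.095/(0.205×4.44) = 0.1044 K/W
R_phenolic foam = L/(kA) = 0.095/(0.0224×4.44) = 0.9552 K/W
R_concrete block = L/(kA) = 0.205/(0.872×4.44) = 0.05295 K/W
R_outer film = 1/(h_o·A) = 1/(21.8×4.44) = 0.01033 K/W
R_total = 1.123 K/W
Q = ΔT / R_total = 27 / 1.123

Q ≈ 24 W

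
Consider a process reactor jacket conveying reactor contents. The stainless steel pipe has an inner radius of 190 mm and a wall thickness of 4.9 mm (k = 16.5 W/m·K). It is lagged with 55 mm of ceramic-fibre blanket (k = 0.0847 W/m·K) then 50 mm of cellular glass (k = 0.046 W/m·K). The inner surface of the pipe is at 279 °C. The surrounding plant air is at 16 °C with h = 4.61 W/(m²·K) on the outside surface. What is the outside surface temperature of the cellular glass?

T ≈ 40.9 °C

Radial resistances (cylindrical: R_cond = ln(r_o/r_i)/(2πkL), R_conv = 1/(h·2πrL)):
R_stainless steel pipe wall = ln(194.9/190)/(2π×16.5×1) = 2.456×10^-4 K/W
R_ceramic-fibre blanket = ln(249.9/194.9)/(2π×0.0847×1) = 0.4671 K/W
R_cellular glass = ln(299.9/249.9)/(2π×0.046×1) = 0.631 K/W
R_outer film = 1/(h_o·2πr_oL) = 1/(4.61×2π×0.2999×1) = 0.1151 K/W
R_total = 1.213 K/W
Q = ΔT/R_total = 263/1.213
Q = 217 W/m
T_interface = T_inner − Q·ΣR(inner→interface) = 279 − 217×1.098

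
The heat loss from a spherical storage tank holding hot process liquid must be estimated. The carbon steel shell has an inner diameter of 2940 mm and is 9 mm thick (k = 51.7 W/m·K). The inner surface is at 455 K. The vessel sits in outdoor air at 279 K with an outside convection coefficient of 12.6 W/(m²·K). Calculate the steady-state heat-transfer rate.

Q ≈ 60800 W

For a spherical shell R = (1/r₁ − 1/r₂)/(4πk); film R = 1/(h·4πr²). In series:
R_carbon steel shell = (1/1.47 − 1/1.479)/(4π×51.7) = 6.372×10^-6 K/W
R_outer film = 1/(h·4πr_o²) = 1/(12.6×4π×1.479²) = 0.002887 K/W
R_total = 0.002894 K/W
Q = ΔT/R_total = 176/0.002894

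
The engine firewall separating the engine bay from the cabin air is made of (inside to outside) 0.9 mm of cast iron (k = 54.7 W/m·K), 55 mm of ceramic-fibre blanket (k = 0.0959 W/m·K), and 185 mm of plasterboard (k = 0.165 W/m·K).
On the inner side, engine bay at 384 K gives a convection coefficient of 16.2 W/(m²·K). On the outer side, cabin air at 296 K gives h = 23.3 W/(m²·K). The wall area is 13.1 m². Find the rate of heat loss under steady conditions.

Q ≈ 641 W

Treating each layer as a thermal resistance in series:
R_inner film = 1/(h_i·A) = 1/(16.2×13.1) = 0.004712 K/W
R_cast iron = L/(kA) = 0.0009/(54.7×13.1) = 1.256×10^-6 K/W
R_ceramic-fibre blanket = L/(kA) = 0.055/(0.0959×13.1) = 0.04378 K/W
R_plasterboard = L/(kA) = 0.185/(0.165×13.1) = 0.08559 K/W
R_outer film = 1/(h_o·A) = 1/(23.3×13.1) = 0.003276 K/W
R_total = 0.1374 K/W
Q = ΔT / R_total = 88 / 0.1374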